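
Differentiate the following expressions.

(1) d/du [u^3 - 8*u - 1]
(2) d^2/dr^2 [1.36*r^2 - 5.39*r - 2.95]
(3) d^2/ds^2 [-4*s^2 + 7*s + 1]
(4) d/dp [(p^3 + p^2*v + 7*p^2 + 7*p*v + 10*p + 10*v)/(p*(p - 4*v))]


(1) = 3*u^2 - 8
(2) = 2.72000000000000
(3) = -8
(4) = (p^4 - 8*p^3*v - 4*p^2*v^2 - 35*p^2*v - 10*p^2 - 20*p*v + 40*v^2)/(p^2*(p^2 - 8*p*v + 16*v^2))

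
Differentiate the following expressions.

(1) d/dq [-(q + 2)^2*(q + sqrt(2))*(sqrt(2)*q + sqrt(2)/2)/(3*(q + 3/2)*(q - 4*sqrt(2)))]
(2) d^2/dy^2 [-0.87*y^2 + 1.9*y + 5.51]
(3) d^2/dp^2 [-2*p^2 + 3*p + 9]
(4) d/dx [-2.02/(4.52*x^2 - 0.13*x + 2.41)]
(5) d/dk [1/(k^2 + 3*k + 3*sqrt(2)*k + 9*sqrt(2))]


(1) = sqrt(2)*(q + 2)*(2*(q + 2)*(q - 4*sqrt(2))*(q + sqrt(2))*(2*q + 1) + (q + 2)*(q + sqrt(2))*(2*q + 1)*(2*q + 3) - (q - 4*sqrt(2))*(2*q + 3)*(2*(q + 2)*(q + sqrt(2)) + (q + 2)*(2*q + 1) + 2*(q + sqrt(2))*(2*q + 1)))/(3*(q - 4*sqrt(2))^2*(2*q + 3)^2)
(2) = -1.74000000000000
(3) = -4
(4) = (18.2608*x - 0.2626)/(4.52*x^2 - 0.13*x + 2.41)^2
(5) = (-2*k - 3*sqrt(2) - 3)/(k^2 + 3*k + 3*sqrt(2)*k + 9*sqrt(2))^2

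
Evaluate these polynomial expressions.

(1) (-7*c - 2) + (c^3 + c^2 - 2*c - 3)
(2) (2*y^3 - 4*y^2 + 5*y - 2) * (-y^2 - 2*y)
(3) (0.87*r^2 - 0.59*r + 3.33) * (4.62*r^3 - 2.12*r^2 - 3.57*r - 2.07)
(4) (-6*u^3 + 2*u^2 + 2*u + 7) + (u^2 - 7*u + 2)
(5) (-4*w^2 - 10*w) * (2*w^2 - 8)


(1) = c^3 + c^2 - 9*c - 5
(2) = -2*y^5 + 3*y^3 - 8*y^2 + 4*y
(3) = 4.0194*r^5 - 4.5702*r^4 + 13.5295*r^3 - 6.7542*r^2 - 10.6668*r - 6.8931
(4) = -6*u^3 + 3*u^2 - 5*u + 9
(5) = -8*w^4 - 20*w^3 + 32*w^2 + 80*w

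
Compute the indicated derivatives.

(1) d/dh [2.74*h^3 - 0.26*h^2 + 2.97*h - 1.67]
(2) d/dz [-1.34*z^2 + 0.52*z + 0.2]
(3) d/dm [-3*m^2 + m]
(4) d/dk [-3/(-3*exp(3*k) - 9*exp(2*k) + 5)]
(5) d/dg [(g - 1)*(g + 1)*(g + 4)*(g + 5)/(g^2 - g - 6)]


(1) = 8.22*h^2 - 0.52*h + 2.97
(2) = 0.52 - 2.68*z
(3) = 1 - 6*m
(4) = 27*(-exp(k) - 2)*exp(2*k)/(3*exp(3*k) + 9*exp(2*k) - 5)^2
(5) = 2*(g^5 + 3*g^4 - 21*g^3 - 86*g^2 - 94*g + 17)/(g^4 - 2*g^3 - 11*g^2 + 12*g + 36)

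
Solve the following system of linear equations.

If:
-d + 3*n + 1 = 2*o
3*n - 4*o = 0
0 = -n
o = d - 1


Then:
d = 1
n = 0
o = 0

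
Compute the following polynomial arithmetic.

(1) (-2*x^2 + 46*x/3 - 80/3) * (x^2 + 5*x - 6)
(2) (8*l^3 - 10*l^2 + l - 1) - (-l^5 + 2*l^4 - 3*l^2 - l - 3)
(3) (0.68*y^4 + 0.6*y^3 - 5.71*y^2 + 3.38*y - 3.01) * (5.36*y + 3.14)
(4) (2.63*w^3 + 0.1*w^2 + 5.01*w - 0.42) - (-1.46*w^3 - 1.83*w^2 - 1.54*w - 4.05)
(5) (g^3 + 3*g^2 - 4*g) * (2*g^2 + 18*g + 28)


(1) = -2*x^4 + 16*x^3/3 + 62*x^2 - 676*x/3 + 160
(2) = l^5 - 2*l^4 + 8*l^3 - 7*l^2 + 2*l + 2
(3) = 3.6448*y^5 + 5.3512*y^4 - 28.7216*y^3 + 0.1874*y^2 - 5.5204*y - 9.4514
(4) = 4.09*w^3 + 1.93*w^2 + 6.55*w + 3.63
(5) = 2*g^5 + 24*g^4 + 74*g^3 + 12*g^2 - 112*g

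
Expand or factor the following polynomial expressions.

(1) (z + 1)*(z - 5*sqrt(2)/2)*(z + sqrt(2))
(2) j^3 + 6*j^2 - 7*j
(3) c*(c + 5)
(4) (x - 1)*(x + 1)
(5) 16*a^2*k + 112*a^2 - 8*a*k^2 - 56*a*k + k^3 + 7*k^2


(1) = z^3 - 3*sqrt(2)*z^2/2 + z^2 - 5*z - 3*sqrt(2)*z/2 - 5
(2) = j*(j - 1)*(j + 7)
(3) = c^2 + 5*c
(4) = x^2 - 1
(5) = (-4*a + k)^2*(k + 7)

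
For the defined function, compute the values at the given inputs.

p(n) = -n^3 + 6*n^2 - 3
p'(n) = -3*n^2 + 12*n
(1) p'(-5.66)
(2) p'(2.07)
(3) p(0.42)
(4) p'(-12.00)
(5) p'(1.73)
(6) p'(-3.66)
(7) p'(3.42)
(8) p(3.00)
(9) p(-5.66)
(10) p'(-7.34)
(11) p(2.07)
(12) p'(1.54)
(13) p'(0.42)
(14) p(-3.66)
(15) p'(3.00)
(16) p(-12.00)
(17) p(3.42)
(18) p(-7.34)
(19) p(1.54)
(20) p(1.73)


(1) = -164.03
(2) = 11.99
(3) = -2.02
(4) = -576.00
(5) = 11.78
(6) = -84.11
(7) = 5.95
(8) = 24.00
(9) = 370.54
(10) = -249.71
(11) = 13.84
(12) = 11.37
(13) = 4.51
(14) = 126.40
(15) = 9.00
(16) = 2589.00
(17) = 27.18
(18) = 715.70
(19) = 7.58
(20) = 9.78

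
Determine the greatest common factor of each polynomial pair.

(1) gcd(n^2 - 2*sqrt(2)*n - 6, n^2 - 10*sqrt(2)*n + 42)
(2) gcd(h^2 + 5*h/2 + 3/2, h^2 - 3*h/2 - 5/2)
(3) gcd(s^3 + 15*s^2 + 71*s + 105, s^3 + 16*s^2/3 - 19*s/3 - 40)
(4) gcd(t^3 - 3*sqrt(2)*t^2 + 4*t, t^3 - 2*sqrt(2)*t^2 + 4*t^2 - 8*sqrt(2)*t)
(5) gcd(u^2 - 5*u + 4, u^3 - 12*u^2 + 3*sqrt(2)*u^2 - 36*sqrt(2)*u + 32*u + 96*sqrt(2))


(1) = n - 3*sqrt(2)
(2) = gcd((h + 1)*(h + 3/2), (h - 5/2)*(h + 1)) = h + 1
(3) = s^2 + 8*s + 15
(4) = gcd(t*(t - 2*sqrt(2))*(t - sqrt(2)), t*(t + 4)*(t - 2*sqrt(2))) = t^2 - 2*sqrt(2)*t
(5) = gcd((u - 4)*(u - 1), (u - 8)*(u - 4)*(u + 3*sqrt(2))) = u - 4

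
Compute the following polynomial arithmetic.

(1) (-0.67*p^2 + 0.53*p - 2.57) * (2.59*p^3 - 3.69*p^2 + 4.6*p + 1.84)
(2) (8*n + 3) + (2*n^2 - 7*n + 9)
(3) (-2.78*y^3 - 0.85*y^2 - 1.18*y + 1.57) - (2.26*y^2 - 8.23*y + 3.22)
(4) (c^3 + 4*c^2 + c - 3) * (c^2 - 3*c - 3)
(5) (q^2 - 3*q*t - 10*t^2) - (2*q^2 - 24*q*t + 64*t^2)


(1) = -1.7353*p^5 + 3.845*p^4 - 11.694*p^3 + 10.6885*p^2 - 10.8468*p - 4.7288
(2) = 2*n^2 + n + 12
(3) = -2.78*y^3 - 3.11*y^2 + 7.05*y - 1.65
(4) = c^5 + c^4 - 14*c^3 - 18*c^2 + 6*c + 9
(5) = -q^2 + 21*q*t - 74*t^2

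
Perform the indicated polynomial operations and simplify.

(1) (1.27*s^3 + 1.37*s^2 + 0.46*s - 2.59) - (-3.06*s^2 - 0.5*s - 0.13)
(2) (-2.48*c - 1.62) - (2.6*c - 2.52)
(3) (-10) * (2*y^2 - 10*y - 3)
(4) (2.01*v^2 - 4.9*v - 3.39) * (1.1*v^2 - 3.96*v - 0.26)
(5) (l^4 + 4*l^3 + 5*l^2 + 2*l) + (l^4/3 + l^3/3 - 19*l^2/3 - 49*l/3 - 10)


(1) = 1.27*s^3 + 4.43*s^2 + 0.96*s - 2.46
(2) = 0.9 - 5.08*c
(3) = -20*y^2 + 100*y + 30
(4) = 2.211*v^4 - 13.3496*v^3 + 15.1524*v^2 + 14.6984*v + 0.8814
(5) = 4*l^4/3 + 13*l^3/3 - 4*l^2/3 - 43*l/3 - 10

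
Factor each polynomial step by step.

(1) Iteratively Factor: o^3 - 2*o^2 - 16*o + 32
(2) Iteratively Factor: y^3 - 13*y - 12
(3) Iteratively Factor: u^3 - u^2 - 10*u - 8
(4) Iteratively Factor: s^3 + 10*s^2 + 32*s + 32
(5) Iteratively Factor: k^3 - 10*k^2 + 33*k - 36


(1) = (o - 2)*(o^2 - 16) = (o - 4)*(o - 2)*(o + 4)
(2) = (y - 4)*(y^2 + 4*y + 3) = (y - 4)*(y + 1)*(y + 3)
(3) = (u - 4)*(u^2 + 3*u + 2) = (u - 4)*(u + 1)*(u + 2)
(4) = (s + 4)*(s^2 + 6*s + 8) = (s + 4)^2*(s + 2)
(5) = (k - 3)*(k^2 - 7*k + 12) = (k - 3)^2*(k - 4)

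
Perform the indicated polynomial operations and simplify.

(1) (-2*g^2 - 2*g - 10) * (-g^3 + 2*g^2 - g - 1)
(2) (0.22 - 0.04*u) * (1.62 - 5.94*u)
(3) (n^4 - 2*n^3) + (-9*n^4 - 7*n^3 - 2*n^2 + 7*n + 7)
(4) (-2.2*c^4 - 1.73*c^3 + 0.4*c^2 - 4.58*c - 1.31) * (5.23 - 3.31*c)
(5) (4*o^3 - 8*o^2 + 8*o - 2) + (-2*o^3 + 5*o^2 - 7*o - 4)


(1) = 2*g^5 - 2*g^4 + 8*g^3 - 16*g^2 + 12*g + 10
(2) = 0.2376*u^2 - 1.3716*u + 0.3564
(3) = -8*n^4 - 9*n^3 - 2*n^2 + 7*n + 7
(4) = 7.282*c^5 - 5.7797*c^4 - 10.3719*c^3 + 17.2518*c^2 - 19.6173*c - 6.8513
(5) = 2*o^3 - 3*o^2 + o - 6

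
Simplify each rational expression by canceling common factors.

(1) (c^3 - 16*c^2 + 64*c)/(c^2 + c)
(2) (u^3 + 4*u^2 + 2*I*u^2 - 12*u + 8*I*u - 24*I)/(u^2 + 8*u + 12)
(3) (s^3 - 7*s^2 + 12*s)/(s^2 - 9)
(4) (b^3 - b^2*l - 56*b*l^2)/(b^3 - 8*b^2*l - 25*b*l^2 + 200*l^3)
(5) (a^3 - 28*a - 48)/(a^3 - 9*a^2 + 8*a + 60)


(1) = (c^2 - 16*c + 64)/(c + 1)
(2) = (u^2 + u*(-2 + 2*I) - 4*I)/(u + 2)
(3) = (s^2 - 4*s)/(s + 3)
(4) = (b^2 + 7*b*l)/(b^2 - 25*l^2)
(5) = (a + 4)/(a - 5)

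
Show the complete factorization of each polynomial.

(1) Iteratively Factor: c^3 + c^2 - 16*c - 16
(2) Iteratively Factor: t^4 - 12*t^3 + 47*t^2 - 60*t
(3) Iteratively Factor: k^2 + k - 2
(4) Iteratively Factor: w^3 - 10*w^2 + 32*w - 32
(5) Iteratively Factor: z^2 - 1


(1) = (c + 4)*(c^2 - 3*c - 4) = (c + 1)*(c + 4)*(c - 4)
(2) = (t - 5)*(t^3 - 7*t^2 + 12*t) = t*(t - 5)*(t^2 - 7*t + 12) = t*(t - 5)*(t - 3)*(t - 4)
(3) = (k - 1)*(k + 2)
(4) = (w - 4)*(w^2 - 6*w + 8) = (w - 4)^2*(w - 2)
(5) = (z + 1)*(z - 1)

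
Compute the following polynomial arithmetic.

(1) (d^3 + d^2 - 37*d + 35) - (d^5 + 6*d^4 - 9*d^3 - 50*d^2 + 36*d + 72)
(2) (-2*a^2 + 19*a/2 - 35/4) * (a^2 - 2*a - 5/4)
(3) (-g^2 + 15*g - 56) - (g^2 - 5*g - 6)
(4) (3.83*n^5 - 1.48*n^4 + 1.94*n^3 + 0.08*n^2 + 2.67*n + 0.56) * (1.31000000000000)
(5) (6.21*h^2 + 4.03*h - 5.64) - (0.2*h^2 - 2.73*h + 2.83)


(1) = -d^5 - 6*d^4 + 10*d^3 + 51*d^2 - 73*d - 37
(2) = -2*a^4 + 27*a^3/2 - 101*a^2/4 + 45*a/8 + 175/16
(3) = -2*g^2 + 20*g - 50
(4) = 5.0173*n^5 - 1.9388*n^4 + 2.5414*n^3 + 0.1048*n^2 + 3.4977*n + 0.7336
(5) = 6.01*h^2 + 6.76*h - 8.47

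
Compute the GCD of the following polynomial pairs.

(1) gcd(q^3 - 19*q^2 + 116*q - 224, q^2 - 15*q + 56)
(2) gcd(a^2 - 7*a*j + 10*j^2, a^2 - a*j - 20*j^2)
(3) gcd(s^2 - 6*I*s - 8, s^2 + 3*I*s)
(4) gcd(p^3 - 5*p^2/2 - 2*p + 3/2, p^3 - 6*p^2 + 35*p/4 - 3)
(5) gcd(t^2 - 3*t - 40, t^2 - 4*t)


(1) = q^2 - 15*q + 56
(2) = gcd((a - 5*j)*(a - 2*j), (a - 5*j)*(a + 4*j)) = a - 5*j
(3) = 1
(4) = gcd((p - 3)*(p - 1/2)*(p + 1), (p - 4)*(p - 3/2)*(p - 1/2)) = p - 1/2
(5) = 1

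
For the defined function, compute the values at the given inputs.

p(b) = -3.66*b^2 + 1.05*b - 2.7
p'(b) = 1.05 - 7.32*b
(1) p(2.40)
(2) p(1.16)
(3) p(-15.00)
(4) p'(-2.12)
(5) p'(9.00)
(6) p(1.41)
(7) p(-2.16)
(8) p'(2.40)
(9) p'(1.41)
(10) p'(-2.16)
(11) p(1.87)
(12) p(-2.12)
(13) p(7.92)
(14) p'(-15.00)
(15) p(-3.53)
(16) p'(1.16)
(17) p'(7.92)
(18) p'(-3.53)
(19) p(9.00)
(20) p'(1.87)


(1) = -21.26
(2) = -6.41
(3) = -841.95
(4) = 16.57
(5) = -64.83
(6) = -8.50
(7) = -22.04
(8) = -16.52
(9) = -9.27
(10) = 16.86
(11) = -13.54
(12) = -21.38
(13) = -223.96
(14) = 110.85
(15) = -52.01
(16) = -7.44
(17) = -56.92
(18) = 26.89
(19) = -289.71
(20) = -12.64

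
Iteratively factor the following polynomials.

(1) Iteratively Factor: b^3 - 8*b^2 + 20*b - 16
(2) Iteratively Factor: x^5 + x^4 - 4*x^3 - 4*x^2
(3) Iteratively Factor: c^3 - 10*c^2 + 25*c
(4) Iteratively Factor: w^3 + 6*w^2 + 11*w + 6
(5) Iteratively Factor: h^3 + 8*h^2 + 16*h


(1) = (b - 2)*(b^2 - 6*b + 8) = (b - 4)*(b - 2)*(b - 2)
(2) = (x)*(x^4 + x^3 - 4*x^2 - 4*x) = x^2*(x^3 + x^2 - 4*x - 4) = x^2*(x - 2)*(x^2 + 3*x + 2) = x^2*(x - 2)*(x + 2)*(x + 1)
(3) = (c)*(c^2 - 10*c + 25) = c*(c - 5)*(c - 5)
(4) = (w + 1)*(w^2 + 5*w + 6) = (w + 1)*(w + 3)*(w + 2)
(5) = (h + 4)*(h^2 + 4*h) = h*(h + 4)*(h + 4)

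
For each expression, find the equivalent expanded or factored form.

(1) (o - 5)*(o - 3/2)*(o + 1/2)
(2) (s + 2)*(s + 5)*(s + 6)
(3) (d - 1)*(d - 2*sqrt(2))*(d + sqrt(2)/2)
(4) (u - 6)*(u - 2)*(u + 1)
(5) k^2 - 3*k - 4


(1) = o^3 - 6*o^2 + 17*o/4 + 15/4
(2) = s^3 + 13*s^2 + 52*s + 60
(3) = d^3 - 3*sqrt(2)*d^2/2 - d^2 - 2*d + 3*sqrt(2)*d/2 + 2
(4) = u^3 - 7*u^2 + 4*u + 12
(5) = (k - 4)*(k + 1)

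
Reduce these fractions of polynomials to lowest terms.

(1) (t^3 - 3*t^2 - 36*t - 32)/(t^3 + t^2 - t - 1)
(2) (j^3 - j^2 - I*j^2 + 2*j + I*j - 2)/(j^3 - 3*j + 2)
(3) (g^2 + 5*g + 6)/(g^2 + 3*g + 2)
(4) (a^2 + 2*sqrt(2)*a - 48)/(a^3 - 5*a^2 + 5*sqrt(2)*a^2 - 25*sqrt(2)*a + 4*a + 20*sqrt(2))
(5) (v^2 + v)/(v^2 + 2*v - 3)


(1) = (t^2 - 4*t - 32)/(t^2 - 1)
(2) = (j^2 - I*j + 2)/(j^2 + j - 2)
(3) = (g + 3)/(g + 1)
(4) = (a^2 + 2*sqrt(2)*a - 48)/(a^3 + a^2*(-5 + 5*sqrt(2)) + a*(4 - 25*sqrt(2)) + 20*sqrt(2))
(5) = (v^2 + v)/(v^2 + 2*v - 3)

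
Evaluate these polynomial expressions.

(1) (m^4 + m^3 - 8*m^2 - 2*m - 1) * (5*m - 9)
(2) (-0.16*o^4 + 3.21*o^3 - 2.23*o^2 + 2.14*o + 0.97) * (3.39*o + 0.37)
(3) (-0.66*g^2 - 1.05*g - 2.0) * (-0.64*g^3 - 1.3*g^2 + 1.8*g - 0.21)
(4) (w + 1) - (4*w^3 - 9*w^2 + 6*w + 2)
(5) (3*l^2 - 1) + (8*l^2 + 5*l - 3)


(1) = 5*m^5 - 4*m^4 - 49*m^3 + 62*m^2 + 13*m + 9
(2) = -0.5424*o^5 + 10.8227*o^4 - 6.372*o^3 + 6.4295*o^2 + 4.0801*o + 0.3589
(3) = 0.4224*g^5 + 1.53*g^4 + 1.457*g^3 + 0.8486*g^2 - 3.3795*g + 0.42
(4) = -4*w^3 + 9*w^2 - 5*w - 1
(5) = 11*l^2 + 5*l - 4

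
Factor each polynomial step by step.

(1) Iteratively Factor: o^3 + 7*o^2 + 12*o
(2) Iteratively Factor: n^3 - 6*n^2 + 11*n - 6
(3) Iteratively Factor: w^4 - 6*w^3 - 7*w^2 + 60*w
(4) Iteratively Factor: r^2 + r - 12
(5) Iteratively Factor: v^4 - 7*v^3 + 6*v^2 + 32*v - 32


(1) = (o + 3)*(o^2 + 4*o) = (o + 3)*(o + 4)*(o)
(2) = (n - 3)*(n^2 - 3*n + 2) = (n - 3)*(n - 1)*(n - 2)
(3) = (w + 3)*(w^3 - 9*w^2 + 20*w) = (w - 4)*(w + 3)*(w^2 - 5*w) = (w - 5)*(w - 4)*(w + 3)*(w)
(4) = (r - 3)*(r + 4)
(5) = (v + 2)*(v^3 - 9*v^2 + 24*v - 16) = (v - 1)*(v + 2)*(v^2 - 8*v + 16) = (v - 4)*(v - 1)*(v + 2)*(v - 4)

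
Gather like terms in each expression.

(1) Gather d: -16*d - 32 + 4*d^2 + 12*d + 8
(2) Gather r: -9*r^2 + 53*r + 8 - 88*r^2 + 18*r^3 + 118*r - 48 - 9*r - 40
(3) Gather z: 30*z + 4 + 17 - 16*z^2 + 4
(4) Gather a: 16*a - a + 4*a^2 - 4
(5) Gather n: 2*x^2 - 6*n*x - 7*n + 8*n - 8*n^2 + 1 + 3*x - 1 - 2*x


(1) = 4*d^2 - 4*d - 24
(2) = 18*r^3 - 97*r^2 + 162*r - 80
(3) = -16*z^2 + 30*z + 25
(4) = 4*a^2 + 15*a - 4
(5) = -8*n^2 + n*(1 - 6*x) + 2*x^2 + x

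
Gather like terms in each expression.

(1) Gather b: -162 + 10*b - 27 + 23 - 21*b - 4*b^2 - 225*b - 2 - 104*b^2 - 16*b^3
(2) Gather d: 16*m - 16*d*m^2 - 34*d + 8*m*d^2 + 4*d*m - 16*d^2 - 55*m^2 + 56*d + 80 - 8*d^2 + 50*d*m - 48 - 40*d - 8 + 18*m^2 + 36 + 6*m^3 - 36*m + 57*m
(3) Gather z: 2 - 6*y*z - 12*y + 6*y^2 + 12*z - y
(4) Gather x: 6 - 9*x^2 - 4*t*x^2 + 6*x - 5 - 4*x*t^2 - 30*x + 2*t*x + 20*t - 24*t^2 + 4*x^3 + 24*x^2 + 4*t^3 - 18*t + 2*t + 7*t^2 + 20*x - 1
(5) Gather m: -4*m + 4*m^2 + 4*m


(1) = -16*b^3 - 108*b^2 - 236*b - 168
(2) = d^2*(8*m - 24) + d*(-16*m^2 + 54*m - 18) + 6*m^3 - 37*m^2 + 37*m + 60
(3) = 6*y^2 - 13*y + z*(12 - 6*y) + 2
(4) = 4*t^3 - 17*t^2 + 4*t + 4*x^3 + x^2*(15 - 4*t) + x*(-4*t^2 + 2*t - 4)
(5) = 4*m^2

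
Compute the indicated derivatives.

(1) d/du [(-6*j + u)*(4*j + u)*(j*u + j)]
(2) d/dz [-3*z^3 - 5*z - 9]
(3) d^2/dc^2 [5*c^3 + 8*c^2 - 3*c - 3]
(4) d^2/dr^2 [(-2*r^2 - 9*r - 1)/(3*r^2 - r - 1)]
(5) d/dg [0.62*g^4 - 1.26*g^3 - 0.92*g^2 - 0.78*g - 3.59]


(1) = j*(-24*j^2 - 4*j*u - 2*j + 3*u^2 + 2*u)
(2) = -9*z^2 - 5
(3) = 30*c + 16
(4) = 6*(-29*r^3 - 15*r^2 - 24*r + 1)/(27*r^6 - 27*r^5 - 18*r^4 + 17*r^3 + 6*r^2 - 3*r - 1)
(5) = 2.48*g^3 - 3.78*g^2 - 1.84*g - 0.78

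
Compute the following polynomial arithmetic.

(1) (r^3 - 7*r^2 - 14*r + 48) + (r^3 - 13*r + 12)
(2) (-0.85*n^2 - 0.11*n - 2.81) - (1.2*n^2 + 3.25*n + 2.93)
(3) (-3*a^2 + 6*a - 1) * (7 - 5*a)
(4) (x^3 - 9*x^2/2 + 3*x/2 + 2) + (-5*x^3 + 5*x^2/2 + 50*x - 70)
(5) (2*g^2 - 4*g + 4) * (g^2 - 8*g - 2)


(1) = 2*r^3 - 7*r^2 - 27*r + 60
(2) = -2.05*n^2 - 3.36*n - 5.74
(3) = 15*a^3 - 51*a^2 + 47*a - 7
(4) = -4*x^3 - 2*x^2 + 103*x/2 - 68
(5) = 2*g^4 - 20*g^3 + 32*g^2 - 24*g - 8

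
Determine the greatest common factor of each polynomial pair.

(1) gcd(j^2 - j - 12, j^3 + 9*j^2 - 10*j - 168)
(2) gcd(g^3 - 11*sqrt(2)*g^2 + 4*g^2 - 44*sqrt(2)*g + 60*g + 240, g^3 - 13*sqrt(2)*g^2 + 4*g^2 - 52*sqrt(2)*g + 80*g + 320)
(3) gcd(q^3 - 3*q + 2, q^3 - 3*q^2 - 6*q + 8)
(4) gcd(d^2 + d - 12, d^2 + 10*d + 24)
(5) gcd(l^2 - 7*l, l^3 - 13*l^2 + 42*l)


(1) = gcd((j - 4)*(j + 3), (j - 4)*(j + 6)*(j + 7)) = j - 4
(2) = g^2 + g*(4 - 5*sqrt(2)) - 20*sqrt(2)
(3) = q^2 + q - 2
(4) = gcd((d - 3)*(d + 4), (d + 4)*(d + 6)) = d + 4
(5) = l^2 - 7*l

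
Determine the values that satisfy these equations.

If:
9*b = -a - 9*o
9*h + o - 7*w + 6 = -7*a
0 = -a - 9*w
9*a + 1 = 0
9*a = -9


Then:
No Solution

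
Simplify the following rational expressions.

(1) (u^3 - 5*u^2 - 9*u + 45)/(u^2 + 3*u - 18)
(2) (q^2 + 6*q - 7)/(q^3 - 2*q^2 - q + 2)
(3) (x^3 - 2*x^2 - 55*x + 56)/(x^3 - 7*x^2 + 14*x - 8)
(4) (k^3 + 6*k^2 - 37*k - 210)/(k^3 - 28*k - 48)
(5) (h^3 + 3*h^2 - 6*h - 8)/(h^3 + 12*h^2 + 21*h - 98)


(1) = (u^2 - 2*u - 15)/(u + 6)
(2) = (q + 7)/(q^2 - q - 2)
(3) = (x^2 - x - 56)/(x^2 - 6*x + 8)
(4) = (k^2 + 12*k + 35)/(k^2 + 6*k + 8)
(5) = (h^2 + 5*h + 4)/(h^2 + 14*h + 49)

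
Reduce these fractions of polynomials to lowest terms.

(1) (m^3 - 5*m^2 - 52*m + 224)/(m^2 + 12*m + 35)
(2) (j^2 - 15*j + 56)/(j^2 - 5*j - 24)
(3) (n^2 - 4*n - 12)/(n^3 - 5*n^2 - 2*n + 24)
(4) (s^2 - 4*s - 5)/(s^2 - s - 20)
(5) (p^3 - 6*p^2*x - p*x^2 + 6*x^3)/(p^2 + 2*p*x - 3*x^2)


(1) = (m^2 - 12*m + 32)/(m + 5)
(2) = (j - 7)/(j + 3)
(3) = (n - 6)/(n^2 - 7*n + 12)
(4) = (s + 1)/(s + 4)
(5) = (p^2 - 5*p*x - 6*x^2)/(p + 3*x)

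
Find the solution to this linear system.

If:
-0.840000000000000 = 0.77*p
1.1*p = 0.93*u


Then:
p = -1.09
u = -1.29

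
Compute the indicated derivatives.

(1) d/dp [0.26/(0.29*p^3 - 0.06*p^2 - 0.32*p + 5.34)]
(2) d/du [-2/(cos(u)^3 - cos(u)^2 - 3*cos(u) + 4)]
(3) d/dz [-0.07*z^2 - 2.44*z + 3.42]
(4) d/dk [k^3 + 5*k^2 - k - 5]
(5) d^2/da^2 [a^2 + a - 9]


(1) = (-0.2262*p^2 + 0.0312*p + 0.0832)/(0.29*p^3 - 0.06*p^2 - 0.32*p + 5.34)^2
(2) = 2*(3*sin(u)^2 + 2*cos(u))*sin(u)/(cos(u)^3 - cos(u)^2 - 3*cos(u) + 4)^2
(3) = -0.14*z - 2.44
(4) = 3*k^2 + 10*k - 1
(5) = 2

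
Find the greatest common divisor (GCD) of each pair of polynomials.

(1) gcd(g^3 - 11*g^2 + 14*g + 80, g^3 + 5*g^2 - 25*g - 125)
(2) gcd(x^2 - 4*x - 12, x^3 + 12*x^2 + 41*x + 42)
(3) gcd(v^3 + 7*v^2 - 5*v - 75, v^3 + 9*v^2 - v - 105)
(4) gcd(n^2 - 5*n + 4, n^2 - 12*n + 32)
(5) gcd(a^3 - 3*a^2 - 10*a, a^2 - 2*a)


(1) = gcd((g - 8)*(g - 5)*(g + 2), (g - 5)*(g + 5)^2) = g - 5
(2) = gcd((x - 6)*(x + 2), (x + 2)*(x + 3)*(x + 7)) = x + 2
(3) = v^2 + 2*v - 15
(4) = gcd((n - 4)*(n - 1), (n - 8)*(n - 4)) = n - 4
(5) = a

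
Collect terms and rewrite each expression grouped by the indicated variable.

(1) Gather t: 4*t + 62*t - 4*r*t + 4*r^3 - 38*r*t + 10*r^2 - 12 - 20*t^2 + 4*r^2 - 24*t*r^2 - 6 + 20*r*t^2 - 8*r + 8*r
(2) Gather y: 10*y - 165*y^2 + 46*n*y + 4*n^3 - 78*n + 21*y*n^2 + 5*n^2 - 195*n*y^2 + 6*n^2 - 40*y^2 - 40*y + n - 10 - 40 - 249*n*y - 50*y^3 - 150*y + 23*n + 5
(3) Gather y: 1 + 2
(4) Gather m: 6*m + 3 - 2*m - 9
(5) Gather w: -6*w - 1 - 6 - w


(1) = 4*r^3 + 14*r^2 + t^2*(20*r - 20) + t*(-24*r^2 - 42*r + 66) - 18
(2) = 4*n^3 + 11*n^2 - 54*n - 50*y^3 + y^2*(-195*n - 205) + y*(21*n^2 - 203*n - 180) - 45
(3) = 3
(4) = 4*m - 6
(5) = -7*w - 7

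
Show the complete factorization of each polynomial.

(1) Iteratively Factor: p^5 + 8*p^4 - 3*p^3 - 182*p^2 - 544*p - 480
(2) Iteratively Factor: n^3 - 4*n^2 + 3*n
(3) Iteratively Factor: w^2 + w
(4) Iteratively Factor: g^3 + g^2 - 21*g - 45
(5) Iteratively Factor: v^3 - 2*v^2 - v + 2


(1) = (p + 2)*(p^4 + 6*p^3 - 15*p^2 - 152*p - 240) = (p + 2)*(p + 4)*(p^3 + 2*p^2 - 23*p - 60) = (p - 5)*(p + 2)*(p + 4)*(p^2 + 7*p + 12) = (p - 5)*(p + 2)*(p + 3)*(p + 4)*(p + 4)
(2) = (n - 3)*(n^2 - n) = (n - 3)*(n - 1)*(n)
(3) = (w)*(w + 1)
(4) = (g + 3)*(g^2 - 2*g - 15) = (g + 3)^2*(g - 5)
(5) = (v + 1)*(v^2 - 3*v + 2) = (v - 2)*(v + 1)*(v - 1)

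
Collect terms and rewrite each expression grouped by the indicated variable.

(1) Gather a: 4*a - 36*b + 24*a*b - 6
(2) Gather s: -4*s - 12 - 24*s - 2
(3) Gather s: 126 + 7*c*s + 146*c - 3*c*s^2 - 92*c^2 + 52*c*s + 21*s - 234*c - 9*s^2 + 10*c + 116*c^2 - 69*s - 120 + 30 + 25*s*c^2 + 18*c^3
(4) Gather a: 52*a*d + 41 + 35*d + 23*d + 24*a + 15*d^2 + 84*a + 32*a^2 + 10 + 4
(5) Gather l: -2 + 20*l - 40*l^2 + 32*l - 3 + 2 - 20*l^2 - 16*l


(1) = a*(24*b + 4) - 36*b - 6
(2) = -28*s - 14
(3) = 18*c^3 + 24*c^2 - 78*c + s^2*(-3*c - 9) + s*(25*c^2 + 59*c - 48) + 36
(4) = 32*a^2 + a*(52*d + 108) + 15*d^2 + 58*d + 55
(5) = -60*l^2 + 36*l - 3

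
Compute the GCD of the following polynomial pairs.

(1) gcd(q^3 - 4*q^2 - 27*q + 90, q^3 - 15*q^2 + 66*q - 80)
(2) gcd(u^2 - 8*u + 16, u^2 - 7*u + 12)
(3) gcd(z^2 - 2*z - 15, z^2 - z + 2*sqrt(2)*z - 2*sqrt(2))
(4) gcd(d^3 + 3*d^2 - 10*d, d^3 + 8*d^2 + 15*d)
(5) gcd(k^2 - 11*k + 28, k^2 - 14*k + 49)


(1) = gcd((q - 6)*(q - 3)*(q + 5), (q - 8)*(q - 5)*(q - 2)) = 1
(2) = gcd((u - 4)^2, (u - 4)*(u - 3)) = u - 4
(3) = 1
(4) = gcd(d*(d - 2)*(d + 5), d*(d + 3)*(d + 5)) = d^2 + 5*d
(5) = gcd((k - 7)*(k - 4), (k - 7)^2) = k - 7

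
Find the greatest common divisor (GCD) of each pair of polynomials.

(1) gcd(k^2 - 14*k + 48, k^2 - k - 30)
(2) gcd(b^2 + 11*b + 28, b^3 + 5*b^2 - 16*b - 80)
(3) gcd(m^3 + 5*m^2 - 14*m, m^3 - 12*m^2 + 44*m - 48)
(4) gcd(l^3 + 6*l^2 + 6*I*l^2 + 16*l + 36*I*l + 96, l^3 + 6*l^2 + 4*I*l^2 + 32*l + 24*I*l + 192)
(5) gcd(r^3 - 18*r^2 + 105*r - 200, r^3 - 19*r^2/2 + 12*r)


(1) = gcd((k - 8)*(k - 6), (k - 6)*(k + 5)) = k - 6
(2) = b + 4
(3) = gcd(m*(m - 2)*(m + 7), (m - 6)*(m - 4)*(m - 2)) = m - 2
(4) = l^2 + l*(6 + 8*I) + 48*I
(5) = r - 8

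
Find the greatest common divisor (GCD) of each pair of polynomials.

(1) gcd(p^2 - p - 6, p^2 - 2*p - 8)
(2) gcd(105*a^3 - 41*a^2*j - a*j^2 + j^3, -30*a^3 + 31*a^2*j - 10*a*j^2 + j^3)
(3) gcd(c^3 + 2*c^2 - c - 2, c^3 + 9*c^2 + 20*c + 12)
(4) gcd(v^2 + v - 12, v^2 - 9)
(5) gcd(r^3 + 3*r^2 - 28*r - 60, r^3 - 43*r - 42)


(1) = p + 2
(2) = gcd((-5*a + j)*(-3*a + j)*(7*a + j), (-5*a + j)*(-3*a + j)*(-2*a + j)) = 15*a^2 - 8*a*j + j^2
(3) = gcd((c - 1)*(c + 1)*(c + 2), (c + 1)*(c + 2)*(c + 6)) = c^2 + 3*c + 2
(4) = v - 3
(5) = gcd((r - 5)*(r + 2)*(r + 6), (r - 7)*(r + 1)*(r + 6)) = r + 6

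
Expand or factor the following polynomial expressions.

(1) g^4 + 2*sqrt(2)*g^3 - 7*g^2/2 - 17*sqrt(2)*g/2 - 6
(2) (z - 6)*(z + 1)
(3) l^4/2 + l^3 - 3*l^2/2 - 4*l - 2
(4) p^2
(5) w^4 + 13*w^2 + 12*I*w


(1) = (g - 3*sqrt(2)/2)*(g + sqrt(2)/2)*(g + sqrt(2))*(g + 2*sqrt(2))
(2) = z^2 - 5*z - 6
(3) = (l/2 + 1/2)*(l - 2)*(l + 1)*(l + 2)
(4) = p^2
(5) = w*(w - 4*I)*(w + I)*(w + 3*I)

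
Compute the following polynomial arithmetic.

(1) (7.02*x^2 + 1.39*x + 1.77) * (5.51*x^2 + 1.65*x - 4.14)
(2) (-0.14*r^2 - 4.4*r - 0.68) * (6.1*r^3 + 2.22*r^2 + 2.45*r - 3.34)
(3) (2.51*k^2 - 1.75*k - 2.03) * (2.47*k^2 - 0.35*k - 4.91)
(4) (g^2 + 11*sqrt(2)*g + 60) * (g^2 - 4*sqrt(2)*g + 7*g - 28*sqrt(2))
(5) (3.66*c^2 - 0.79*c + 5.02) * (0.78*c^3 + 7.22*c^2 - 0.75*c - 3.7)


(1) = 38.6802*x^4 + 19.2419*x^3 - 17.0166*x^2 - 2.8341*x - 7.3278
(2) = -0.854*r^5 - 27.1508*r^4 - 14.259*r^3 - 11.822*r^2 + 13.03*r + 2.2712
(3) = 6.1997*k^4 - 5.201*k^3 - 16.7257*k^2 + 9.303*k + 9.9673
(4) = g^4 + 7*g^3 + 7*sqrt(2)*g^3 - 28*g^2 + 49*sqrt(2)*g^2 - 240*sqrt(2)*g - 196*g - 1680*sqrt(2)
(5) = 2.8548*c^5 + 25.809*c^4 - 4.5332*c^3 + 23.2949*c^2 - 0.842*c - 18.574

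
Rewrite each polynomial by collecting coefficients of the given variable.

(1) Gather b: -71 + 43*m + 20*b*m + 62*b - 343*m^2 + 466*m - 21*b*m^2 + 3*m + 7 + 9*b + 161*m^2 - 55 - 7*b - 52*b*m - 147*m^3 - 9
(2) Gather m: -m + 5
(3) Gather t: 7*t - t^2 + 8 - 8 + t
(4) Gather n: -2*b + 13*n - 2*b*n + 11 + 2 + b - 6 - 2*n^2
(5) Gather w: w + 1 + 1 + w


(1) = b*(-21*m^2 - 32*m + 64) - 147*m^3 - 182*m^2 + 512*m - 128
(2) = 5 - m
(3) = -t^2 + 8*t
(4) = -b - 2*n^2 + n*(13 - 2*b) + 7
(5) = 2*w + 2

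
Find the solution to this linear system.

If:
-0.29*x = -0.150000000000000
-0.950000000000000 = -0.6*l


Then:
l = 1.58
x = 0.52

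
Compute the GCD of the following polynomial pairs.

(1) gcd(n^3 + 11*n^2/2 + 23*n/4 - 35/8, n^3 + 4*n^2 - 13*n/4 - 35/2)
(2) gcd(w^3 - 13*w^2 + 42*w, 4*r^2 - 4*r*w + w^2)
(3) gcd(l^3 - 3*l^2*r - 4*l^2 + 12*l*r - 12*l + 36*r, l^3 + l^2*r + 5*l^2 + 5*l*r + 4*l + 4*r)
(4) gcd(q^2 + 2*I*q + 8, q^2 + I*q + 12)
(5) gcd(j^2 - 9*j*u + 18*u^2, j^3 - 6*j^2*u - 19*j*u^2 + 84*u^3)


(1) = n^2 + 6*n + 35/4
(2) = gcd(w*(w - 7)*(w - 6), (-2*r + w)^2) = 1
(3) = 1
(4) = q + 4*I
(5) = -j + 3*u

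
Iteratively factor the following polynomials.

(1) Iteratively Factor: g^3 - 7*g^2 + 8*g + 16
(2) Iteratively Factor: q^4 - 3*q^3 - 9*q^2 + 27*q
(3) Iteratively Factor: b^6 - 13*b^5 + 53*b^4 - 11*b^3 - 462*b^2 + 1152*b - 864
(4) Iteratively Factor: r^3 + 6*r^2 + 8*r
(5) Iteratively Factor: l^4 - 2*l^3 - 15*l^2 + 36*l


(1) = (g - 4)*(g^2 - 3*g - 4) = (g - 4)^2*(g + 1)
(2) = (q + 3)*(q^3 - 6*q^2 + 9*q) = (q - 3)*(q + 3)*(q^2 - 3*q) = q*(q - 3)*(q + 3)*(q - 3)
(3) = (b - 2)*(b^5 - 11*b^4 + 31*b^3 + 51*b^2 - 360*b + 432) = (b - 3)*(b - 2)*(b^4 - 8*b^3 + 7*b^2 + 72*b - 144) = (b - 3)^2*(b - 2)*(b^3 - 5*b^2 - 8*b + 48) = (b - 4)*(b - 3)^2*(b - 2)*(b^2 - b - 12) = (b - 4)*(b - 3)^2*(b - 2)*(b + 3)*(b - 4)
(4) = (r + 2)*(r^2 + 4*r) = r*(r + 2)*(r + 4)
(5) = (l + 4)*(l^3 - 6*l^2 + 9*l) = (l - 3)*(l + 4)*(l^2 - 3*l) = l*(l - 3)*(l + 4)*(l - 3)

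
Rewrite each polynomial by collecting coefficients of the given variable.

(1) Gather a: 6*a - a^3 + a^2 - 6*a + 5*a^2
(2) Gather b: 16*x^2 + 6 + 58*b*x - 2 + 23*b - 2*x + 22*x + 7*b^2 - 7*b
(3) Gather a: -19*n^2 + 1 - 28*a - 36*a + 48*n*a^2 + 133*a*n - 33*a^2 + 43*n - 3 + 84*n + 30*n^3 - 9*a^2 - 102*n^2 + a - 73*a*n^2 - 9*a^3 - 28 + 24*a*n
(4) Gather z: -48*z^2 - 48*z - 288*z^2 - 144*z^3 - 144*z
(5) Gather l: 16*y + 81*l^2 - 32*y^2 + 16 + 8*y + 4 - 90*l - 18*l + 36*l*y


(1) = -a^3 + 6*a^2
(2) = 7*b^2 + b*(58*x + 16) + 16*x^2 + 20*x + 4
(3) = -9*a^3 + a^2*(48*n - 42) + a*(-73*n^2 + 157*n - 63) + 30*n^3 - 121*n^2 + 127*n - 30
(4) = -144*z^3 - 336*z^2 - 192*z
(5) = 81*l^2 + l*(36*y - 108) - 32*y^2 + 24*y + 20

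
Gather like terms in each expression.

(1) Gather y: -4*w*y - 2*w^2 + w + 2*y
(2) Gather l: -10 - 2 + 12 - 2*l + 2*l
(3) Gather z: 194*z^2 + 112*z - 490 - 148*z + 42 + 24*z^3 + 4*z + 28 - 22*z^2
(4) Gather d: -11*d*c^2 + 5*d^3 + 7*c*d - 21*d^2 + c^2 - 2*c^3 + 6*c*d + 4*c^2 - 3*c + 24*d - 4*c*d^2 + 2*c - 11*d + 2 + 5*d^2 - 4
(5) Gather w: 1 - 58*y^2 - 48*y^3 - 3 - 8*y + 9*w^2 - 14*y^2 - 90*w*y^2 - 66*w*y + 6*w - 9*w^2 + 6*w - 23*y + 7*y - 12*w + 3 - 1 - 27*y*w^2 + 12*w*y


(1) = -2*w^2 + w + y*(2 - 4*w)
(2) = 0
(3) = 24*z^3 + 172*z^2 - 32*z - 420
(4) = -2*c^3 + 5*c^2 - c + 5*d^3 + d^2*(-4*c - 16) + d*(-11*c^2 + 13*c + 13) - 2
(5) = -27*w^2*y + w*(-90*y^2 - 54*y) - 48*y^3 - 72*y^2 - 24*y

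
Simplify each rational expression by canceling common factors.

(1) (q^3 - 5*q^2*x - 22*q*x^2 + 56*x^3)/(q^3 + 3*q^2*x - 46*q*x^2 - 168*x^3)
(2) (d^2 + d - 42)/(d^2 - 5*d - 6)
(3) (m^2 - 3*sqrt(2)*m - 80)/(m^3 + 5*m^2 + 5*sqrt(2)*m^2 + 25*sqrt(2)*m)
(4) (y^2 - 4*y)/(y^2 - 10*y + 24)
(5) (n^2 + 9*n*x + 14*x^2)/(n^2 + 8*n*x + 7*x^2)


(1) = (q - 2*x)/(q + 6*x)
(2) = (d + 7)/(d + 1)
(3) = (m - 8*sqrt(2))/(m^2 + 5*m)
(4) = y/(y - 6)
(5) = (n + 2*x)/(n + x)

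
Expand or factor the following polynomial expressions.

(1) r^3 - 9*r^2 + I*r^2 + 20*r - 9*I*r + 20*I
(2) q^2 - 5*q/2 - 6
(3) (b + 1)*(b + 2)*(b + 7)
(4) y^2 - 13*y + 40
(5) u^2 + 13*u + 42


(1) = (r - 5)*(r - 4)*(r + I)
(2) = (q - 4)*(q + 3/2)
(3) = b^3 + 10*b^2 + 23*b + 14
(4) = (y - 8)*(y - 5)
(5) = (u + 6)*(u + 7)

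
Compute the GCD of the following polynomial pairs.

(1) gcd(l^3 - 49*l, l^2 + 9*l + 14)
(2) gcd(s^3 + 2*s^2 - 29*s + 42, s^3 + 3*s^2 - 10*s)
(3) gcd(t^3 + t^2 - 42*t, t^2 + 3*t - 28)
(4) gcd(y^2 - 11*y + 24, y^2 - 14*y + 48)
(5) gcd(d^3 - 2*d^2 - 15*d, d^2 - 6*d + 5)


(1) = l + 7
(2) = s - 2
(3) = t + 7
(4) = gcd((y - 8)*(y - 3), (y - 8)*(y - 6)) = y - 8
(5) = d - 5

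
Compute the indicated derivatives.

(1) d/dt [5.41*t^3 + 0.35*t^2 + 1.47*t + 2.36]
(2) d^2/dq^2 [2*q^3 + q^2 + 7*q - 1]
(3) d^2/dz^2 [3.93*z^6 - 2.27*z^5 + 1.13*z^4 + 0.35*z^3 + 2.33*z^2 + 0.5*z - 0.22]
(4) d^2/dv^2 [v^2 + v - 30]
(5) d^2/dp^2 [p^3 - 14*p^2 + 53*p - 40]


(1) = 16.23*t^2 + 0.7*t + 1.47
(2) = 12*q + 2
(3) = 117.9*z^4 - 45.4*z^3 + 13.56*z^2 + 2.1*z + 4.66
(4) = 2
(5) = 6*p - 28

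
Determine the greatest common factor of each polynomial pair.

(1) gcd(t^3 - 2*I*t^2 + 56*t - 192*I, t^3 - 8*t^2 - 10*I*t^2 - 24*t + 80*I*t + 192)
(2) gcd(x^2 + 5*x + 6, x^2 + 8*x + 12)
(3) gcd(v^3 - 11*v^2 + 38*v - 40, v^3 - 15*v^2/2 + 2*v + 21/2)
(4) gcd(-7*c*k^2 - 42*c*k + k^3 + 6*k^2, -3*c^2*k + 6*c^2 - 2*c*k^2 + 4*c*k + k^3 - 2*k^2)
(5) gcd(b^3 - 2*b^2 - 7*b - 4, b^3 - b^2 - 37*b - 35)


(1) = t^2 - 10*I*t - 24
(2) = x + 2
(3) = gcd((v - 5)*(v - 4)*(v - 2), (v - 7)*(v - 3/2)*(v + 1)) = 1
(4) = gcd(k*(-7*c + k)*(k + 6), (-3*c + k)*(c + k)*(k - 2)) = 1
(5) = gcd((b - 4)*(b + 1)^2, (b - 7)*(b + 1)*(b + 5)) = b + 1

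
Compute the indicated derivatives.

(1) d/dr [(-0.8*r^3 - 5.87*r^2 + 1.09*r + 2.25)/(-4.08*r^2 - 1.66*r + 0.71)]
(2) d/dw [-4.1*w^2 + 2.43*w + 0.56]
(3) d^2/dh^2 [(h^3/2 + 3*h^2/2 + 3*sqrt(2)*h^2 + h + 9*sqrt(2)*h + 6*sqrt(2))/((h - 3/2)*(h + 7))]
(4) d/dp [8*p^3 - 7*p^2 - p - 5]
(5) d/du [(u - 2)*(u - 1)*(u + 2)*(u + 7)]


(1) = (3.264*r^4 + 2.656*r^3 + 12.4874*r^2 + 10.0246*r + 4.5089)/(16.6464*r^4 + 13.5456*r^3 - 3.038*r^2 - 2.3572*r + 0.5041)
(2) = 2.43 - 8.2*w
(3) = 30*(-4*sqrt(2)*h^3 + 7*h^3 - 21*h^2 + 60*sqrt(2)*h^2 + 105*h + 204*sqrt(2)*h + 119 + 584*sqrt(2))/(8*h^6 + 132*h^5 + 474*h^4 - 1441*h^3 - 4977*h^2 + 14553*h - 9261)
(4) = 24*p^2 - 14*p - 1
(5) = 4*u^3 + 18*u^2 - 22*u - 24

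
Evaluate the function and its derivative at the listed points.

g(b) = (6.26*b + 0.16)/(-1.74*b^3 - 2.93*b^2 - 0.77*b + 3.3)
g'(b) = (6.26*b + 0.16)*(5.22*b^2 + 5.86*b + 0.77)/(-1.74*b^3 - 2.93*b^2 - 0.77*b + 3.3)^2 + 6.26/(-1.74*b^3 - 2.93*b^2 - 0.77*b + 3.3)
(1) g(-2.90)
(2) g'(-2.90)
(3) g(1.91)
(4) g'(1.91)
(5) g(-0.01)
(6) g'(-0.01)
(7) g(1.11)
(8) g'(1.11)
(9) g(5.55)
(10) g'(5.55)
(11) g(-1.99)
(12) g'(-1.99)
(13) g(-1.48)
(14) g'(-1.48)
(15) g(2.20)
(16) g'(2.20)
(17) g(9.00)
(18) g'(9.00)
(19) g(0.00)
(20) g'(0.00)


(1) = -0.77
(2) = -0.65
(3) = -0.58
(4) = 0.55
(5) = 0.03
(6) = 1.90
(7) = -2.01
(8) = 5.99
(9) = -0.09
(10) = 0.03
(11) = -1.77
(12) = -1.59
(13) = -2.49
(14) = -0.69
(15) = -0.45
(16) = 0.36
(17) = -0.04
(18) = 0.01
(19) = 0.05
(20) = 1.91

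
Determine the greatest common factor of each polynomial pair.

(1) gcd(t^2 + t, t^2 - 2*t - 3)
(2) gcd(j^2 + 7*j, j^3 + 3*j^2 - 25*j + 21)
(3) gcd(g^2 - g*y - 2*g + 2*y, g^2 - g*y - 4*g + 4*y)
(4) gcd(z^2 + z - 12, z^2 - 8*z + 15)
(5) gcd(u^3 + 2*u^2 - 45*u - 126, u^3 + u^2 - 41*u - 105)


(1) = t + 1
(2) = gcd(j*(j + 7), (j - 3)*(j - 1)*(j + 7)) = j + 7
(3) = gcd((g - 2)*(g - y), (g - 4)*(g - y)) = -g + y
(4) = gcd((z - 3)*(z + 4), (z - 5)*(z - 3)) = z - 3
(5) = u^2 - 4*u - 21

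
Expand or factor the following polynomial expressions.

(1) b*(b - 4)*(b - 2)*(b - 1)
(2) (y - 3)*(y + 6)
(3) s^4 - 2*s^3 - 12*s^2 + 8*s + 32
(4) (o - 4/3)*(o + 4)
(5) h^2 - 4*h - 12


(1) = b^4 - 7*b^3 + 14*b^2 - 8*b
(2) = y^2 + 3*y - 18
(3) = (s - 4)*(s - 2)*(s + 2)^2
(4) = o^2 + 8*o/3 - 16/3
(5) = (h - 6)*(h + 2)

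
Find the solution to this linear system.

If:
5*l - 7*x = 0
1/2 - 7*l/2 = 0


Then:
l = 1/7
x = 5/49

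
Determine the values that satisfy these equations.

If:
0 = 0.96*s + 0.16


Then:
s = -0.17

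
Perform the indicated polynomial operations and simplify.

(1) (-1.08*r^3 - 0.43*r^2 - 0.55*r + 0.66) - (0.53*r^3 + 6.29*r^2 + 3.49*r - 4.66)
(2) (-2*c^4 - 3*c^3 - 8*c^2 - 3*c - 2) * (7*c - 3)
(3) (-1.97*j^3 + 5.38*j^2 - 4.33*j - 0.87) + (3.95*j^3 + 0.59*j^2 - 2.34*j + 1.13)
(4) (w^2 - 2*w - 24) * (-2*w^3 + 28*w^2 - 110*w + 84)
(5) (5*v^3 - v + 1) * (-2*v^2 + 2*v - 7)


(1) = -1.61*r^3 - 6.72*r^2 - 4.04*r + 5.32
(2) = -14*c^5 - 15*c^4 - 47*c^3 + 3*c^2 - 5*c + 6
(3) = 1.98*j^3 + 5.97*j^2 - 6.67*j + 0.26
(4) = -2*w^5 + 32*w^4 - 118*w^3 - 368*w^2 + 2472*w - 2016
(5) = -10*v^5 + 10*v^4 - 33*v^3 - 4*v^2 + 9*v - 7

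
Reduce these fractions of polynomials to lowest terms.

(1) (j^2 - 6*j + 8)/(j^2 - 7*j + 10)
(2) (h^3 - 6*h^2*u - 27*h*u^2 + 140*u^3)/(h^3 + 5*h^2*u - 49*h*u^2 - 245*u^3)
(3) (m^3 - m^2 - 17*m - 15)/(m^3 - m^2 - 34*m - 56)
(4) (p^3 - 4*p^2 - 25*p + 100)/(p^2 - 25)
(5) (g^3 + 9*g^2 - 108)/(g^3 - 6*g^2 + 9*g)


(1) = (j - 4)/(j - 5)
(2) = (h - 4*u)/(h + 7*u)
(3) = (m^3 - m^2 - 17*m - 15)/(m^3 - m^2 - 34*m - 56)
(4) = p - 4
(5) = (g^2 + 12*g + 36)/(g^2 - 3*g)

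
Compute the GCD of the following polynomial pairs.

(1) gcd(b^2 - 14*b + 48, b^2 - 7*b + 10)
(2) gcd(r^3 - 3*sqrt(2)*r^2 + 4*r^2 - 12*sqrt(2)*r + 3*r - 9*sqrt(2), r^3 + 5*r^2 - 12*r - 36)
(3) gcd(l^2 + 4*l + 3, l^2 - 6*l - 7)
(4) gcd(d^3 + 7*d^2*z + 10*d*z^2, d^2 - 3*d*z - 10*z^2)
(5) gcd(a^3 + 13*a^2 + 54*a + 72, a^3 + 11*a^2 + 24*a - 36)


(1) = gcd((b - 8)*(b - 6), (b - 5)*(b - 2)) = 1
(2) = gcd((r + 1)*(r + 3)*(r - 3*sqrt(2)), (r - 3)*(r + 2)*(r + 6)) = 1
(3) = l + 1
(4) = gcd(d*(d + 2*z)*(d + 5*z), (d - 5*z)*(d + 2*z)) = d + 2*z
(5) = gcd((a + 3)*(a + 4)*(a + 6), (a - 1)*(a + 6)^2) = a + 6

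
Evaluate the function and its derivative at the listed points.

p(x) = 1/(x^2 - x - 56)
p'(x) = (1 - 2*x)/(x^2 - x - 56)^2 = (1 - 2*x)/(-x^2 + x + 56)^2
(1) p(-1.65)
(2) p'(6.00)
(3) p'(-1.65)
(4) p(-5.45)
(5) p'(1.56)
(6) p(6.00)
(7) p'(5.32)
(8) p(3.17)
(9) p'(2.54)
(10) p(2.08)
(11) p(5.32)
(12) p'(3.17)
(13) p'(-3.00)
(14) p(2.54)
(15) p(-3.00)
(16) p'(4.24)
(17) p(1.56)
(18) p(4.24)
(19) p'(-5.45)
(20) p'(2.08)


(1) = -0.02
(2) = -0.02
(3) = 0.00
(4) = -0.05
(5) = -0.00
(6) = -0.04
(7) = -0.01
(8) = -0.02
(9) = -0.00
(10) = -0.02
(11) = -0.03
(12) = -0.00
(13) = 0.00
(14) = -0.02
(15) = -0.02
(16) = -0.00
(17) = -0.02
(18) = -0.02
(19) = 0.03
(20) = -0.00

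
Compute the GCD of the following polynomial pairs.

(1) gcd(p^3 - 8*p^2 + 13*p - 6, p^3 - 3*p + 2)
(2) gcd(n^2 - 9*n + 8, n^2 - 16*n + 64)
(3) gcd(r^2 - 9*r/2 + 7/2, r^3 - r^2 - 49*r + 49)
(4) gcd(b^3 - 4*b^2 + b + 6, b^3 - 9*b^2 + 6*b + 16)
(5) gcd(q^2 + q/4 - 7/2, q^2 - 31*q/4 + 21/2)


(1) = gcd((p - 6)*(p - 1)^2, (p - 1)^2*(p + 2)) = p^2 - 2*p + 1
(2) = n - 8
(3) = r - 1
(4) = gcd((b - 3)*(b - 2)*(b + 1), (b - 8)*(b - 2)*(b + 1)) = b^2 - b - 2
(5) = gcd((q - 7/4)*(q + 2), (q - 6)*(q - 7/4)) = q - 7/4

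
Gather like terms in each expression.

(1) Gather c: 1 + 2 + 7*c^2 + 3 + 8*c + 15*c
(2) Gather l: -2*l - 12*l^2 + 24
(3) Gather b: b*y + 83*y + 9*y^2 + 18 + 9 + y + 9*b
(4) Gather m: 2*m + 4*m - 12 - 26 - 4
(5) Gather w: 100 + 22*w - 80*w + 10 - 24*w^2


(1) = 7*c^2 + 23*c + 6
(2) = -12*l^2 - 2*l + 24
(3) = b*(y + 9) + 9*y^2 + 84*y + 27
(4) = 6*m - 42
(5) = -24*w^2 - 58*w + 110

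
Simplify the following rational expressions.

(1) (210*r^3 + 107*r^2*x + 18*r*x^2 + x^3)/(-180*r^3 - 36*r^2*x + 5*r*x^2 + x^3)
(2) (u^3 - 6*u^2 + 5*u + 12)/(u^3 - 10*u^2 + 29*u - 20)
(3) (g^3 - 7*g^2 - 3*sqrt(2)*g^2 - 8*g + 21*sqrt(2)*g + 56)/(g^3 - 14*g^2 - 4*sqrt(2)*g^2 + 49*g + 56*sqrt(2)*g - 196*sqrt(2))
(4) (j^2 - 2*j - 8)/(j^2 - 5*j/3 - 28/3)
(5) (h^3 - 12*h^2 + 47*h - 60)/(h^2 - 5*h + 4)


(1) = (7*r + x)/(-6*r + x)
(2) = (u^2 - 2*u - 3)/(u^2 - 6*u + 5)
(3) = (g + sqrt(2))/(g - 7)
(4) = (3*j + 6)/(3*j + 7)
(5) = (h^2 - 8*h + 15)/(h - 1)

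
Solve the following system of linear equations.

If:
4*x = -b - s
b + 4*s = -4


Then:
b = 4/3 - 16*x/3
s = 4*x/3 - 4/3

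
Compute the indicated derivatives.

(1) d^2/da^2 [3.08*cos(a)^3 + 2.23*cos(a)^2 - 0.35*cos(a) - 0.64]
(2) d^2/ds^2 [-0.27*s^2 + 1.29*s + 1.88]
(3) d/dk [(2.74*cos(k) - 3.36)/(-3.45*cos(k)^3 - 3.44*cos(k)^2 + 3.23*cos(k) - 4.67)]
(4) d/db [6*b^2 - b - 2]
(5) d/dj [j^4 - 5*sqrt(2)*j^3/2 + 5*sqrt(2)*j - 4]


(1) = -1.96*cos(a) - 4.46*cos(2*a) - 6.93*cos(3*a)
(2) = -0.540000000000000
(3) = (-18.906*cos(k)^3 + 25.3504*cos(k)^2 + 23.1168*cos(k) + 1.943)*sin(k)/(11.9025*cos(k)^6 + 23.736*cos(k)^5 - 10.4534*cos(k)^4 + 10.0006*cos(k)^3 + 42.5625*cos(k)^2 - 30.1682*cos(k) + 21.8089)
(4) = 12*b - 1
(5) = 4*j^3 - 15*sqrt(2)*j^2/2 + 5*sqrt(2)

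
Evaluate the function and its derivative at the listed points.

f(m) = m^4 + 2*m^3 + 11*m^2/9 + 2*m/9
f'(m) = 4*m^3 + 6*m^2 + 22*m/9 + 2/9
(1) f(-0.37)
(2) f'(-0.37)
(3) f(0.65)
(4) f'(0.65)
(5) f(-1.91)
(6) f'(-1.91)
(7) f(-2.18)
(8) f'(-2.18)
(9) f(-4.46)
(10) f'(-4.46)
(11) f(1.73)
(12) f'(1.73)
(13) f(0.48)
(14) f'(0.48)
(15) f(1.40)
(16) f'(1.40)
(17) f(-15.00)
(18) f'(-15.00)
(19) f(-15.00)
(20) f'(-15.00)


(1) = 0.00
(2) = -0.06
(3) = 1.39
(4) = 5.44
(5) = 3.41
(6) = -10.43
(7) = 7.19
(8) = -18.03
(9) = 241.56
(10) = -246.20
(11) = 23.36
(12) = 43.12
(13) = 0.66
(14) = 3.22
(15) = 12.04
(16) = 26.38
(17) = 44146.67
(18) = -12186.44
(19) = 44146.67
(20) = -12186.44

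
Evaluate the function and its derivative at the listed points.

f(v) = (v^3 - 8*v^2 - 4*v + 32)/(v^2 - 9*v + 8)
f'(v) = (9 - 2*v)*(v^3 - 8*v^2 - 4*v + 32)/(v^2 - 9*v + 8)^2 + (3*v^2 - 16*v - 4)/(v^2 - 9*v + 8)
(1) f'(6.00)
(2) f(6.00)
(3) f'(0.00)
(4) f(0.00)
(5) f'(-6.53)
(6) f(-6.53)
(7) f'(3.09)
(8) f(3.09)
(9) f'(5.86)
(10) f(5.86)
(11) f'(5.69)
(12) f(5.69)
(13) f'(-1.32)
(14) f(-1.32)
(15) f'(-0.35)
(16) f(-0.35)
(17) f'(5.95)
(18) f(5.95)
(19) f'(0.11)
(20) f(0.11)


(1) = 1.12
(2) = 6.40
(3) = 4.00
(4) = 4.00
(5) = 1.05
(6) = -5.13
(7) = 1.69
(8) = 2.65
(9) = 1.13
(10) = 6.24
(11) = 1.14
(12) = 6.05
(13) = 1.56
(14) = 0.97
(15) = 2.65
(16) = 2.87
(17) = 1.12
(18) = 6.34
(19) = 4.79
(20) = 4.48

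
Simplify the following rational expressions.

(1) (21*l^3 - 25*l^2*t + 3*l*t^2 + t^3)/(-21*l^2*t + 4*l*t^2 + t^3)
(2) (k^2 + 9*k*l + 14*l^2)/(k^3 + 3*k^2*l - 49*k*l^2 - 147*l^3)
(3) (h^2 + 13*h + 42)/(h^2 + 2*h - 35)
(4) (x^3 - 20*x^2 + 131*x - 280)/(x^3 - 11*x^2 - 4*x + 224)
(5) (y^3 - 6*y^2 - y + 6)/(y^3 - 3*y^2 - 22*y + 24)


(1) = (-l + t)/t
(2) = (k + 2*l)/(k^2 - 4*k*l - 21*l^2)
(3) = (h + 6)/(h - 5)
(4) = (x - 5)/(x + 4)
(5) = (y + 1)/(y + 4)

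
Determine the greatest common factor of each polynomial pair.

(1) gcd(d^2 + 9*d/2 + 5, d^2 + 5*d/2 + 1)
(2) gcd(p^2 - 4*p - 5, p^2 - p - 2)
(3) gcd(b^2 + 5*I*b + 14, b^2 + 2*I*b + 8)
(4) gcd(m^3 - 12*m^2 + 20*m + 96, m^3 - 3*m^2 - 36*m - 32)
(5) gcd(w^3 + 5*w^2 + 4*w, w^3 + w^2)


(1) = d + 2
(2) = gcd((p - 5)*(p + 1), (p - 2)*(p + 1)) = p + 1
(3) = b - 2*I
(4) = m - 8
(5) = w^2 + w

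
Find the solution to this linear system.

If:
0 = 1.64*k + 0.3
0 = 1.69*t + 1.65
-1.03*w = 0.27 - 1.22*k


Then:
k = -0.18
t = -0.98
w = -0.48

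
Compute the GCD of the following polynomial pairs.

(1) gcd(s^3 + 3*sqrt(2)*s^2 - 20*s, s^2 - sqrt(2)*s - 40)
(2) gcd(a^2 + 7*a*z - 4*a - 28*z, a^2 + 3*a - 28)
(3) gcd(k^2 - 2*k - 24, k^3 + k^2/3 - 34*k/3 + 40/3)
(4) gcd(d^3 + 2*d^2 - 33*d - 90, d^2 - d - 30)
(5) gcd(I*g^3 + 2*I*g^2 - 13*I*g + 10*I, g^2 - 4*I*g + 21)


(1) = gcd(s*(s - 2*sqrt(2))*(s + 5*sqrt(2)), (s - 5*sqrt(2))*(s + 4*sqrt(2))) = 1
(2) = a - 4
(3) = k + 4
(4) = d^2 - d - 30
(5) = 1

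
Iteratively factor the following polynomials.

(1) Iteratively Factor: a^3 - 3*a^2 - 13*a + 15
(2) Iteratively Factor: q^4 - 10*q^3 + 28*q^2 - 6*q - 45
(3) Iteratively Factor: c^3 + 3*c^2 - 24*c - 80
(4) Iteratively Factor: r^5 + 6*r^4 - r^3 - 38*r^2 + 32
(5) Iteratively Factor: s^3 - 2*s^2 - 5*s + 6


(1) = (a + 3)*(a^2 - 6*a + 5) = (a - 1)*(a + 3)*(a - 5)
(2) = (q - 5)*(q^3 - 5*q^2 + 3*q + 9) = (q - 5)*(q + 1)*(q^2 - 6*q + 9) = (q - 5)*(q - 3)*(q + 1)*(q - 3)
(3) = (c + 4)*(c^2 - c - 20) = (c - 5)*(c + 4)*(c + 4)
(4) = (r + 4)*(r^4 + 2*r^3 - 9*r^2 - 2*r + 8) = (r - 2)*(r + 4)*(r^3 + 4*r^2 - r - 4) = (r - 2)*(r + 1)*(r + 4)*(r^2 + 3*r - 4) = (r - 2)*(r - 1)*(r + 1)*(r + 4)*(r + 4)
(5) = (s + 2)*(s^2 - 4*s + 3) = (s - 1)*(s + 2)*(s - 3)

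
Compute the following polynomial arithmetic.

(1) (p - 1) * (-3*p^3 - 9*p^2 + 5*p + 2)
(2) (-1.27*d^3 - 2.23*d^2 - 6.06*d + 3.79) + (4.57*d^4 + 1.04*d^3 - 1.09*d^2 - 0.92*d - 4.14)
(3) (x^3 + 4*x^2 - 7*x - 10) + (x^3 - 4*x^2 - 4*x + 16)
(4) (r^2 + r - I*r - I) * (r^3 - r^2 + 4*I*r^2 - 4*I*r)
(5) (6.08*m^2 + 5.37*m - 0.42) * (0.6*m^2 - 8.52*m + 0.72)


(1) = -3*p^4 - 6*p^3 + 14*p^2 - 3*p - 2
(2) = 4.57*d^4 - 0.23*d^3 - 3.32*d^2 - 6.98*d - 0.35
(3) = 2*x^3 - 11*x + 6
(4) = r^5 + 3*I*r^4 + 3*r^3 - 3*I*r^2 - 4*r
(5) = 3.648*m^4 - 48.5796*m^3 - 41.6268*m^2 + 7.4448*m - 0.3024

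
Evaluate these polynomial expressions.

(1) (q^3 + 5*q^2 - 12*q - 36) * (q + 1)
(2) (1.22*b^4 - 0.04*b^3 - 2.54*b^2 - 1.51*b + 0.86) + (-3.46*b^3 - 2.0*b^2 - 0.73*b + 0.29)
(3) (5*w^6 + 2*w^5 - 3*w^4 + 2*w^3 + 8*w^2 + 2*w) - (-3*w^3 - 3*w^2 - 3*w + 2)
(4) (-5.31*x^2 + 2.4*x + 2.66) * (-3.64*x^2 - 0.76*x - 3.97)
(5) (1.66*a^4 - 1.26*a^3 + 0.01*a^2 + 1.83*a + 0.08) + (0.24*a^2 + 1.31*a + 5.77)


(1) = q^4 + 6*q^3 - 7*q^2 - 48*q - 36
(2) = 1.22*b^4 - 3.5*b^3 - 4.54*b^2 - 2.24*b + 1.15
(3) = 5*w^6 + 2*w^5 - 3*w^4 + 5*w^3 + 11*w^2 + 5*w - 2
(4) = 19.3284*x^4 - 4.7004*x^3 + 9.5743*x^2 - 11.5496*x - 10.5602
(5) = 1.66*a^4 - 1.26*a^3 + 0.25*a^2 + 3.14*a + 5.85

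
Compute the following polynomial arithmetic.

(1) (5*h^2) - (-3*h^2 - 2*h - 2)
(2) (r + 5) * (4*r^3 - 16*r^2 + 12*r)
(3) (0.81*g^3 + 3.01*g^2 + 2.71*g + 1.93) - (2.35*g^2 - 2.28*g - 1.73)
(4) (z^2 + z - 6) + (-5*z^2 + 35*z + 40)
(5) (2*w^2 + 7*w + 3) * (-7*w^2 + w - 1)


(1) = 8*h^2 + 2*h + 2
(2) = 4*r^4 + 4*r^3 - 68*r^2 + 60*r
(3) = 0.81*g^3 + 0.66*g^2 + 4.99*g + 3.66
(4) = -4*z^2 + 36*z + 34
(5) = -14*w^4 - 47*w^3 - 16*w^2 - 4*w - 3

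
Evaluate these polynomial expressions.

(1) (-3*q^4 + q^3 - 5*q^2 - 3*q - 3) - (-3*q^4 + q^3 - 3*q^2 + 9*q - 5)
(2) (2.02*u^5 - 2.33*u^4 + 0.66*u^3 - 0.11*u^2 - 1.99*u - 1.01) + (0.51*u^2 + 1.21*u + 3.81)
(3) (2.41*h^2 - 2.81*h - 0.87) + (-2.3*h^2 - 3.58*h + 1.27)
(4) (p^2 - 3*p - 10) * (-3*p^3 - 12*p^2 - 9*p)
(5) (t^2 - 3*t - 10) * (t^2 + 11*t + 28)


(1) = -2*q^2 - 12*q + 2
(2) = 2.02*u^5 - 2.33*u^4 + 0.66*u^3 + 0.4*u^2 - 0.78*u + 2.8
(3) = 0.11*h^2 - 6.39*h + 0.4
(4) = -3*p^5 - 3*p^4 + 57*p^3 + 147*p^2 + 90*p
(5) = t^4 + 8*t^3 - 15*t^2 - 194*t - 280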